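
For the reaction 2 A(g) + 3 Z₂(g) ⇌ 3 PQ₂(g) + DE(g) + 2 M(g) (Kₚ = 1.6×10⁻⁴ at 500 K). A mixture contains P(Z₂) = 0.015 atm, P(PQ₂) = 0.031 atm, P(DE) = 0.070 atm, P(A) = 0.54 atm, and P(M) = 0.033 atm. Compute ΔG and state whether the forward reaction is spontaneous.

ΔG = 11.1 kJ/mol; the forward reaction is non-spontaneous

Qₚ = P(PQ₂)³·P(DE)·P(M)² / (P(A)²·P(Z₂)³) = (0.031)³·(0.070)·(0.033)² / ((0.54)²·(0.015)³) = 0.00231
ΔG = RT ln(Qₚ/Kₚ) = (8.314 J mol⁻¹ K⁻¹)(500 K) × ln(0.00231/1.6×10⁻⁴)
   = (4.157 kJ/mol)(2.670) = 11.1 kJ/mol
ΔG > 0, so the forward reaction is non-spontaneous (proceeds in reverse).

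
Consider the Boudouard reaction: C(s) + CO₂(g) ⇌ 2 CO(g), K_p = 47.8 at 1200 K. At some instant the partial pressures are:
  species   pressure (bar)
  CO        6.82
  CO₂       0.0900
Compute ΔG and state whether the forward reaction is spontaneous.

ΔG = 23.8 kJ/mol; the forward reaction is non-spontaneous

(C is a pure solid — omitted from Q_p.)
Q_p = P(CO)² / P(CO₂) = (6.82)² / (0.0900) = 517
ΔG = RT ln(Q_p/K_p) = (8.314 J mol⁻¹ K⁻¹)(1200 K) × ln(517/47.8)
   = (9.977 kJ/mol)(2.381) = 23.8 kJ/mol
ΔG > 0, so the forward reaction is non-spontaneous (proceeds in reverse).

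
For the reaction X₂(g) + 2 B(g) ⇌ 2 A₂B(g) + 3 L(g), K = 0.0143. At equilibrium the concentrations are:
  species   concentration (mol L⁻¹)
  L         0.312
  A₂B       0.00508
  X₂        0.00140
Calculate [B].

At equilibrium, K = [A₂B]²·[L]³ / ([X₂]·[B]²) = 0.0143.
(0.00508)²·(0.312)³ / ((0.00140)·([B])²) = 0.0143
[B]² = 0.0391 ⇒ [B] = 0.198 mol L⁻¹

[B] = 0.198 mol L⁻¹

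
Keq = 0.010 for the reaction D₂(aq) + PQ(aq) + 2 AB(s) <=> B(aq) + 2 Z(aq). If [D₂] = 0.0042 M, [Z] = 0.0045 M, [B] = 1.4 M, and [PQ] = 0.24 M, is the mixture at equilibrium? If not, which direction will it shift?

no; Q > K, reaction proceeds in reverse

(AB is a pure solid — omitted from Q.)
Q = [B]·[Z]² / ([D₂]·[PQ]) = (1.4)·(0.0045)² / ((0.0042)·(0.24)) = 0.028
Q = 0.028 > Keq = 0.010: net reverse reaction.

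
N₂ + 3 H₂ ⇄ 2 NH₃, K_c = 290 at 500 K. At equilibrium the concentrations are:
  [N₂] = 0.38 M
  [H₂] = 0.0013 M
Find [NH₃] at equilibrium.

At equilibrium, K_c = [NH₃]² / ([N₂]·[H₂]³) = 290.
([NH₃])² / ((0.38)·(0.0013)³) = 290
[NH₃]² = 2.42e-7 ⇒ [NH₃] = 4.9e-4 M

[NH₃] = 4.9e-4 M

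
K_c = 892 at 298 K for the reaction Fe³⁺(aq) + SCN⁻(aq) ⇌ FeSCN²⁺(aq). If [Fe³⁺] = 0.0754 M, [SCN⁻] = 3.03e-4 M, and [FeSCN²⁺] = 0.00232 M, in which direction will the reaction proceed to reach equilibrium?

in the forward direction

Q_c = [FeSCN²⁺] / ([Fe³⁺]·[SCN⁻]) = (0.00232) / ((0.0754)·(3.03e-4)) = 102
Q_c = 102 < K_c = 892, so the forward reaction proceeds.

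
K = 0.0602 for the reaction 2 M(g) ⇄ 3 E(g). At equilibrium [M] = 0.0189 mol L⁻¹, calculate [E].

At equilibrium, K = [E]³ / [M]² = 0.0602.
([E])³ / (0.0189)² = 0.0602
[E]³ = 2.15×10⁻⁵ ⇒ [E] = 0.0278 mol L⁻¹

[E] = 0.0278 mol L⁻¹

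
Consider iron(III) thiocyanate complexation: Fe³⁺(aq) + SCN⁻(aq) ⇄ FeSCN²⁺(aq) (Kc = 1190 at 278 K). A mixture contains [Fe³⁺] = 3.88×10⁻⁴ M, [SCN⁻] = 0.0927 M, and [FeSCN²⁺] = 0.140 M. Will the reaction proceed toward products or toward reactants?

Qc = [FeSCN²⁺] / ([Fe³⁺]·[SCN⁻]) = (0.140) / ((3.88×10⁻⁴)·(0.0927)) = 3890
Qc = 3890 > Kc = 1190, so the reverse reaction proceeds.

toward reactants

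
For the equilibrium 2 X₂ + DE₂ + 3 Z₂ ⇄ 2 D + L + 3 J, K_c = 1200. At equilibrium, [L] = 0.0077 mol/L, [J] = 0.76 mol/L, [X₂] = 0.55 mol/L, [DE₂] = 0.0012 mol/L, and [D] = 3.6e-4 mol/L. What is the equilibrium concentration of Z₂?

At equilibrium, K_c = [D]²·[L]·[J]³ / ([X₂]²·[DE₂]·[Z₂]³) = 1200.
(3.6e-4)²·(0.0077)·(0.76)³ / ((0.55)²·(0.0012)·([Z₂])³) = 1200
[Z₂]³ = 1.01e-9 ⇒ [Z₂] = 0.0010 mol/L

[Z₂] = 0.0010 mol/L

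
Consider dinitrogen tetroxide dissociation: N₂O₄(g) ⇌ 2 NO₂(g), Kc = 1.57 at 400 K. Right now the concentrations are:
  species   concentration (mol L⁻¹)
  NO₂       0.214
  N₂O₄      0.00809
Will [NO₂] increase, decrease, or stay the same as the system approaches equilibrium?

Qc = [NO₂]² / [N₂O₄] = (0.214)² / (0.00809) = 5.66
Qc = 5.66 > Kc = 1.57: net reverse reaction.
NO₂ is a product, so it decreases.

decrease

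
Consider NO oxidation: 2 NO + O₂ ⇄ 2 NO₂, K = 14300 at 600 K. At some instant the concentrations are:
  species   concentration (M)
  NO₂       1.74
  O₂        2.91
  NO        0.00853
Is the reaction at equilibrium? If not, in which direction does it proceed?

Q = [NO₂]² / ([NO]²·[O₂]) = (1.74)² / ((0.00853)²·(2.91)) = 14300
Q = 14300 = K, so the system is already at equilibrium.

neither direction; the system is at equilibrium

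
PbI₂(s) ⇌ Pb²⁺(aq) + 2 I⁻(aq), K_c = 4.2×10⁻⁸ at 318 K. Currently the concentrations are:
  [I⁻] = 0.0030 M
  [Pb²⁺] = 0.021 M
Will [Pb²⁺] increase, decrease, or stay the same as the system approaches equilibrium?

decrease

(PbI₂ is a pure solid — omitted from Q_c.)
Q_c = [Pb²⁺]·[I⁻]² = (0.021)·(0.0030)² = 1.9×10⁻⁷
Q_c = 1.9×10⁻⁷ > K_c = 4.2×10⁻⁸: net reverse reaction.
Pb²⁺ is a product, so it decreases.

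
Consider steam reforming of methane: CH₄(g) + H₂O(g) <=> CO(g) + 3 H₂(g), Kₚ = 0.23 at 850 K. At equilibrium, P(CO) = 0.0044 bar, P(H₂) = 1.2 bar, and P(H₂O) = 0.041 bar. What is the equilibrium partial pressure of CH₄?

P(CH₄) = 0.81 bar

At equilibrium, Kₚ = P(CO)·P(H₂)³ / (P(CH₄)·P(H₂O)) = 0.23.
(0.0044)·(1.2)³ / ((P(CH₄))·(0.041)) = 0.23
P(CH₄) = 0.806 = 0.81 bar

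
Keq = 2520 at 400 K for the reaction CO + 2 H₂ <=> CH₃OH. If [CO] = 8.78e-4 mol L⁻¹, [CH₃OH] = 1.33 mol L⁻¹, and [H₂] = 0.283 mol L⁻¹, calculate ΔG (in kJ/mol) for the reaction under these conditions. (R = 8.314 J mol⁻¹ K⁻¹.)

ΔG = 6.70 kJ/mol

Q = [CH₃OH] / ([CO]·[H₂]²) = (1.33) / ((8.78e-4)·(0.283)²) = 18900
ΔG = RT ln(Q/Keq) = (8.314 J mol⁻¹ K⁻¹)(400 K) × ln(18900/2520)
   = (3.326 kJ/mol)(2.015) = 6.70 kJ/mol
ΔG > 0, so the forward reaction is non-spontaneous (proceeds in reverse).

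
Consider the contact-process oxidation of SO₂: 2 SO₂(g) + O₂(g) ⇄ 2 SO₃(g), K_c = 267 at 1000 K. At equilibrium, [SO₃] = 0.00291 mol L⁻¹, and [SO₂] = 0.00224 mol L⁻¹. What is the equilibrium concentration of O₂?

At equilibrium, K_c = [SO₃]² / ([SO₂]²·[O₂]) = 267.
(0.00291)² / ((0.00224)²·([O₂])) = 267
[O₂] = 0.00632 mol L⁻¹

[O₂] = 0.00632 mol L⁻¹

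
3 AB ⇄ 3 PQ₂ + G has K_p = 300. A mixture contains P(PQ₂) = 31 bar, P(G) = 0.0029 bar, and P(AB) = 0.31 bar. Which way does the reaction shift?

Q_p = P(PQ₂)³·P(G) / P(AB)³ = (31)³·(0.0029) / (0.31)³ = 2900
Q_p = 2900 > K_p = 300, so the reverse reaction proceeds.

in the reverse direction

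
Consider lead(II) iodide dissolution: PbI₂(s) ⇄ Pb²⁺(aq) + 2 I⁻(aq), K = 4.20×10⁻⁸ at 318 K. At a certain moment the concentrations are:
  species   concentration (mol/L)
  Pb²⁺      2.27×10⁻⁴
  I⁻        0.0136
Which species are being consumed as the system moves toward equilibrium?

none (at equilibrium)

(PbI₂ is a pure solid — omitted from Q.)
Q = [Pb²⁺]·[I⁻]² = (2.27×10⁻⁴)·(0.0136)² = 4.20×10⁻⁸
Q = 4.20×10⁻⁸ = K; the system is at equilibrium.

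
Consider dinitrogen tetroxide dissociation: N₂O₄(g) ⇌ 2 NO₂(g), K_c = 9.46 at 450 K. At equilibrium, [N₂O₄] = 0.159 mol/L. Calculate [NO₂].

At equilibrium, K_c = [NO₂]² / [N₂O₄] = 9.46.
([NO₂])² / (0.159) = 9.46
[NO₂]² = 1.50 ⇒ [NO₂] = 1.23 mol/L

[NO₂] = 1.23 mol/L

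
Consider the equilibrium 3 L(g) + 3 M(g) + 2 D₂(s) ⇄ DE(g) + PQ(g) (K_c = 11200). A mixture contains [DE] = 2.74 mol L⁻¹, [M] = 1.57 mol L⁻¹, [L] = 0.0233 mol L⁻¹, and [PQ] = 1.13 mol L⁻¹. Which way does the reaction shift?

(D₂ is a pure solid — omitted from Q_c.)
Q_c = [DE]·[PQ] / ([L]³·[M]³) = (2.74)·(1.13) / ((0.0233)³·(1.57)³) = 63300
Q_c = 63300 > K_c = 11200, so the reverse reaction proceeds.

toward reactants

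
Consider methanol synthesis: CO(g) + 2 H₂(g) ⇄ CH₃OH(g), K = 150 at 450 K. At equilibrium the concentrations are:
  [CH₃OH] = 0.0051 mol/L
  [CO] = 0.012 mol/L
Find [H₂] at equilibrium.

[H₂] = 0.053 mol/L

At equilibrium, K = [CH₃OH] / ([CO]·[H₂]²) = 150.
(0.0051) / ((0.012)·([H₂])²) = 150
[H₂]² = 0.00283 ⇒ [H₂] = 0.053 mol/L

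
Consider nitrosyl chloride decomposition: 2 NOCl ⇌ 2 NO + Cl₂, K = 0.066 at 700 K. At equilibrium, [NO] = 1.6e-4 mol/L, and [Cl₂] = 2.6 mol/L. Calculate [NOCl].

At equilibrium, K = [NO]²·[Cl₂] / [NOCl]² = 0.066.
(1.6e-4)²·(2.6) / ([NOCl])² = 0.066
[NOCl]² = 1.01e-6 ⇒ [NOCl] = 0.0010 mol/L

[NOCl] = 0.0010 mol/L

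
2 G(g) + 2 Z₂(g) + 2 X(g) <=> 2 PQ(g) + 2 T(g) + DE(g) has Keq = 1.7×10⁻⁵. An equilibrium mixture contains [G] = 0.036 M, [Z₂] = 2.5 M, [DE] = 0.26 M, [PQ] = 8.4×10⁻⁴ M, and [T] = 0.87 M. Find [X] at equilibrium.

[X] = 1.0 M

At equilibrium, Keq = [PQ]²·[T]²·[DE] / ([G]²·[Z₂]²·[X]²) = 1.7×10⁻⁵.
(8.4×10⁻⁴)²·(0.87)²·(0.26) / ((0.036)²·(2.5)²·([X])²) = 1.7×10⁻⁵
[X]² = 1.01 ⇒ [X] = 1.0 M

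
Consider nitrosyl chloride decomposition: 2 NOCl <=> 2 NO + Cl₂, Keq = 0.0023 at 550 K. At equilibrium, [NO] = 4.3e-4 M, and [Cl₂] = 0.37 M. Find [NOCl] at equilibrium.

[NOCl] = 0.0055 M

At equilibrium, Keq = [NO]²·[Cl₂] / [NOCl]² = 0.0023.
(4.3e-4)²·(0.37) / ([NOCl])² = 0.0023
[NOCl]² = 2.97e-5 ⇒ [NOCl] = 0.0055 M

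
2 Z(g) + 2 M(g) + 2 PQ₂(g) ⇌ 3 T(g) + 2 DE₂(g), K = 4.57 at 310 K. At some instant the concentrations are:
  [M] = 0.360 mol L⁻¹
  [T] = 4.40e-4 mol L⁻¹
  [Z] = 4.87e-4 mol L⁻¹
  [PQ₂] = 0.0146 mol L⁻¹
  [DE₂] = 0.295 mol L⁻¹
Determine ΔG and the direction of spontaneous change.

ΔG = -3.60 kJ/mol; the forward reaction is spontaneous

Q = [T]³·[DE₂]² / ([Z]²·[M]²·[PQ₂]²) = (4.40e-4)³·(0.295)² / ((4.87e-4)²·(0.360)²·(0.0146)²) = 1.13
ΔG = RT ln(Q/K) = (8.314 J mol⁻¹ K⁻¹)(310 K) × ln(1.13/4.57)
   = (2.577 kJ/mol)(-1.397) = -3.60 kJ/mol
ΔG < 0, so the forward reaction is spontaneous (proceeds forward).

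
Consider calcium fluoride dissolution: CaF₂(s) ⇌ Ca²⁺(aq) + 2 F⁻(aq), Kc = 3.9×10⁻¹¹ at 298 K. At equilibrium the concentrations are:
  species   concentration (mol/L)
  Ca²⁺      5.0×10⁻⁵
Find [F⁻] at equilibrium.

(CaF₂ is a pure solid — omitted from Kc.)
At equilibrium, Kc = [Ca²⁺]·[F⁻]² = 3.9×10⁻¹¹.
(5.0×10⁻⁵)·([F⁻])² = 3.9×10⁻¹¹
[F⁻]² = 7.80×10⁻⁷ ⇒ [F⁻] = 8.8×10⁻⁴ mol/L

[F⁻] = 8.8×10⁻⁴ mol/L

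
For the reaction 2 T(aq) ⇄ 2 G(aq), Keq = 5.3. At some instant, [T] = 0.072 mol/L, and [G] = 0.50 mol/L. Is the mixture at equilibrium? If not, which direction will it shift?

Q = [G]² / [T]² = (0.50)² / (0.072)² = 48
Q = 48 > Keq = 5.3: net reverse reaction.

no; Q > K, reaction proceeds in reverse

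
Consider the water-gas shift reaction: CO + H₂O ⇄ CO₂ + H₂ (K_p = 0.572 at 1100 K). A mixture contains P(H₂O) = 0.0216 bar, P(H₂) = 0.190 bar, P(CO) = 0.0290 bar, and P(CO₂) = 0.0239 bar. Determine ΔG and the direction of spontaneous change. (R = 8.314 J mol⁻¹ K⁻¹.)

ΔG = 23.2 kJ/mol; the forward reaction is non-spontaneous

Q_p = P(CO₂)·P(H₂) / (P(CO)·P(H₂O)) = (0.0239)·(0.190) / ((0.0290)·(0.0216)) = 7.25
ΔG = RT ln(Q_p/K_p) = (8.314 J mol⁻¹ K⁻¹)(1100 K) × ln(7.25/0.572)
   = (9.145 kJ/mol)(2.540) = 23.2 kJ/mol
ΔG > 0, so the forward reaction is non-spontaneous (proceeds in reverse).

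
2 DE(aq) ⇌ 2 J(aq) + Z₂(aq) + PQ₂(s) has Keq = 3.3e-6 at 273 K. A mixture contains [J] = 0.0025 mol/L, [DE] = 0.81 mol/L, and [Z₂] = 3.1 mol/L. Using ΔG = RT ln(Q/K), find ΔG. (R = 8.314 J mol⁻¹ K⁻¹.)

(PQ₂ is a pure solid — omitted from Q.)
Q = [J]²·[Z₂] / [DE]² = (0.0025)²·(3.1) / (0.81)² = 2.95e-5
ΔG = RT ln(Q/Keq) = (8.314 J mol⁻¹ K⁻¹)(273 K) × ln(2.95e-5/3.3e-6)
   = (2.270 kJ/mol)(2.190) = 4.97 kJ/mol
ΔG > 0, so the forward reaction is non-spontaneous (proceeds in reverse).

ΔG = 4.97 kJ/mol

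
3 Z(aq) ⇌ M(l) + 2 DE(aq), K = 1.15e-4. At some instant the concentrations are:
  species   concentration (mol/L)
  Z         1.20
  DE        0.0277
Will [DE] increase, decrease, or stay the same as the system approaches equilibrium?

decrease

(M is a pure liquid — omitted from Q.)
Q = [DE]² / [Z]³ = (0.0277)² / (1.20)³ = 4.44e-4
Q = 4.44e-4 > K = 1.15e-4: net reverse reaction.
DE is a product, so it decreases.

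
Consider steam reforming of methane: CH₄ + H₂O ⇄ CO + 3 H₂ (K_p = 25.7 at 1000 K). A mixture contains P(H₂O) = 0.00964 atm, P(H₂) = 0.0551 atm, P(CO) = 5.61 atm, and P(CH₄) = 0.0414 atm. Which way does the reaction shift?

in the forward direction

Q_p = P(CO)·P(H₂)³ / (P(CH₄)·P(H₂O)) = (5.61)·(0.0551)³ / ((0.0414)·(0.00964)) = 2.35
Q_p = 2.35 < K_p = 25.7, so the forward reaction proceeds.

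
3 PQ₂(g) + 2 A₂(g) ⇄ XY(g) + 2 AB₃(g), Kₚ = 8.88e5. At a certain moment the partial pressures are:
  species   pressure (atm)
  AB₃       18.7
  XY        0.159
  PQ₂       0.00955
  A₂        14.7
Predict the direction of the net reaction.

to the right

Qₚ = P(XY)·P(AB₃)² / (P(PQ₂)³·P(A₂)²) = (0.159)·(18.7)² / ((0.00955)³·(14.7)²) = 2.95e5
Qₚ = 2.95e5 < Kₚ = 8.88e5, so the forward reaction proceeds.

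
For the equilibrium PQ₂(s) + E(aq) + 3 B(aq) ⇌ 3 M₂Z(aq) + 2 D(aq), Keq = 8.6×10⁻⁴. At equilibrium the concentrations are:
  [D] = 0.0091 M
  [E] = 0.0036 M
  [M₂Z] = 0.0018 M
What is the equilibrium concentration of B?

(PQ₂ is a pure solid — omitted from Keq.)
At equilibrium, Keq = [M₂Z]³·[D]² / ([E]·[B]³) = 8.6×10⁻⁴.
(0.0018)³·(0.0091)² / ((0.0036)·([B])³) = 8.6×10⁻⁴
[B]³ = 1.56×10⁻⁷ ⇒ [B] = 0.0054 M

[B] = 0.0054 M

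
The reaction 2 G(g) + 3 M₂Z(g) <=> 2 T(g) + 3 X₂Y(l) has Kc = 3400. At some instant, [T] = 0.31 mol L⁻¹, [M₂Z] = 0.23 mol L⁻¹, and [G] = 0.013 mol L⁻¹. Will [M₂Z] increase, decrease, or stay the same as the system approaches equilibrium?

increase

(X₂Y is a pure liquid — omitted from Qc.)
Qc = [T]² / ([G]²·[M₂Z]³) = (0.31)² / ((0.013)²·(0.23)³) = 47000
Qc = 47000 > Kc = 3400: net reverse reaction.
M₂Z is a reactant, so it increases.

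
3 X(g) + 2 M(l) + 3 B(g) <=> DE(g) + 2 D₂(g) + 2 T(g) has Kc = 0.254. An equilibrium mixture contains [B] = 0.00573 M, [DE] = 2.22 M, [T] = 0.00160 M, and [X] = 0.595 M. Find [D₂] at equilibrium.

[D₂] = 0.0421 M

(M is a pure liquid — omitted from Kc.)
At equilibrium, Kc = [DE]·[D₂]²·[T]² / ([X]³·[B]³) = 0.254.
(2.22)·([D₂])²·(0.00160)² / ((0.595)³·(0.00573)³) = 0.254
[D₂]² = 0.00177 ⇒ [D₂] = 0.0421 M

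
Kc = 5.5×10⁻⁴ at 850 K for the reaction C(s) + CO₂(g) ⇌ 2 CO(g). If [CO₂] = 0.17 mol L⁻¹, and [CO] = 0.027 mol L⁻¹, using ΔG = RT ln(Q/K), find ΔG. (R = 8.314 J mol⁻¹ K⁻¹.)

ΔG = 14.5 kJ/mol

(C is a pure solid — omitted from Qc.)
Qc = [CO]² / [CO₂] = (0.027)² / (0.17) = 0.00429
ΔG = RT ln(Qc/Kc) = (8.314 J mol⁻¹ K⁻¹)(850 K) × ln(0.00429/5.5×10⁻⁴)
   = (7.067 kJ/mol)(2.054) = 14.5 kJ/mol
ΔG > 0, so the forward reaction is non-spontaneous (proceeds in reverse).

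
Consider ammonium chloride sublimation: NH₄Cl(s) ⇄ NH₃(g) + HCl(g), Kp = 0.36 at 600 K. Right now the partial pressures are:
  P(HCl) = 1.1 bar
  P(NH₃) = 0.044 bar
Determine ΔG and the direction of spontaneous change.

ΔG = -10.0 kJ/mol; the forward reaction is spontaneous

(NH₄Cl is a pure solid — omitted from Qp.)
Qp = P(NH₃)·P(HCl) = (0.044)·(1.1) = 0.0484
ΔG = RT ln(Qp/Kp) = (8.314 J mol⁻¹ K⁻¹)(600 K) × ln(0.0484/0.36)
   = (4.988 kJ/mol)(-2.007) = -10.0 kJ/mol
ΔG < 0, so the forward reaction is spontaneous (proceeds forward).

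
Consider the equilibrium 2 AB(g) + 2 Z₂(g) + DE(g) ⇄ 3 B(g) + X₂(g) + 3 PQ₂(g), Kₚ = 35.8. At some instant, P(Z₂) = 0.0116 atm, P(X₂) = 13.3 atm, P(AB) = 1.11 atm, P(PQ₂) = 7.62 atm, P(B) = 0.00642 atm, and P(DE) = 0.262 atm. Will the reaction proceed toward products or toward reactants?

Qₚ = P(B)³·P(X₂)·P(PQ₂)³ / (P(AB)²·P(Z₂)²·P(DE)) = (0.00642)³·(13.3)·(7.62)³ / ((1.11)²·(0.0116)²·(0.262)) = 35.8
Qₚ = 35.8 = Kₚ, so the system is already at equilibrium.

at equilibrium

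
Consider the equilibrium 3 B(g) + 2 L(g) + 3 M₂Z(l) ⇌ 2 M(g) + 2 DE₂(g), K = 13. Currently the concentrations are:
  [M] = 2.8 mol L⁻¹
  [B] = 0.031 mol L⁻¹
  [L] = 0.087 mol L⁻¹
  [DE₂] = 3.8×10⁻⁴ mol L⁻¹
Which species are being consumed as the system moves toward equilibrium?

(M₂Z is a pure liquid — omitted from Q.)
Q = [M]²·[DE₂]² / ([B]³·[L]²) = (2.8)²·(3.8×10⁻⁴)² / ((0.031)³·(0.087)²) = 5.0
Q = 5.0 < K = 13: net forward reaction.

B, L, M₂Z (reactants)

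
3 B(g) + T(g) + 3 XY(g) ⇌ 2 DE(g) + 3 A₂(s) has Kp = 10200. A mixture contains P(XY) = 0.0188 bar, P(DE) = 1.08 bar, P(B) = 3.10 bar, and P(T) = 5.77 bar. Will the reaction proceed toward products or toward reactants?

(A₂ is a pure solid — omitted from Qp.)
Qp = P(DE)² / (P(B)³·P(T)·P(XY)³) = (1.08)² / ((3.10)³·(5.77)·(0.0188)³) = 1020
Qp = 1020 < Kp = 10200, so the forward reaction proceeds.

toward products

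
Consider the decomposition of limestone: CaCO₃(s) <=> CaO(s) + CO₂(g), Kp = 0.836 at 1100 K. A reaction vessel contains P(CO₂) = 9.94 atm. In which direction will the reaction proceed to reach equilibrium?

in the reverse direction

(CaCO₃, CaO are pure solids — omitted from Qp.)
Qp = P(CO₂) = 9.94
Qp = 9.94 > Kp = 0.836, so the reverse reaction proceeds.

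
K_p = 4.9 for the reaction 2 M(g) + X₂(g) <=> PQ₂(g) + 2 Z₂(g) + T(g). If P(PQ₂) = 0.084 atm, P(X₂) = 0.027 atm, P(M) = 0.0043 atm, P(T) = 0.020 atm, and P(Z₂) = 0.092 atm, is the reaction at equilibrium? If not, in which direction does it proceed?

Q_p = P(PQ₂)·P(Z₂)²·P(T) / (P(M)²·P(X₂)) = (0.084)·(0.092)²·(0.020) / ((0.0043)²·(0.027)) = 28
Q_p = 28 > K_p = 4.9, so the reverse reaction proceeds.

reverse (toward reactants)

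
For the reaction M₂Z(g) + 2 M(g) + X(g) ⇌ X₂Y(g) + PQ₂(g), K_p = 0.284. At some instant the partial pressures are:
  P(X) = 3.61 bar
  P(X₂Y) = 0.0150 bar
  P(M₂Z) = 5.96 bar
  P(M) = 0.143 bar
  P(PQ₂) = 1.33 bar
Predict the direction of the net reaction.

in the forward direction

Q_p = P(X₂Y)·P(PQ₂) / (P(M₂Z)·P(M)²·P(X)) = (0.0150)·(1.33) / ((5.96)·(0.143)²·(3.61)) = 0.0453
Q_p = 0.0453 < K_p = 0.284, so the forward reaction proceeds.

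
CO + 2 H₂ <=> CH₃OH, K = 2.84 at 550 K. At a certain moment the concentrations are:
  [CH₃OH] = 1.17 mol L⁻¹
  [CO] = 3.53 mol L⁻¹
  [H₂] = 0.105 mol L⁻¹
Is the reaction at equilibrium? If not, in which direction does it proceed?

in the reverse direction

Q = [CH₃OH] / ([CO]·[H₂]²) = (1.17) / ((3.53)·(0.105)²) = 30.1
Q = 30.1 > K = 2.84, so the reverse reaction proceeds.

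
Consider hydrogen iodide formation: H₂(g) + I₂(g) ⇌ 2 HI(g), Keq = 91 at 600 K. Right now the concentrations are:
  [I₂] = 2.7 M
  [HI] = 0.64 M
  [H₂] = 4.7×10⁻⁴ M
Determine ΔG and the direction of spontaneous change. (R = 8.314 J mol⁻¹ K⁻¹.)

Q = [HI]² / ([H₂]·[I₂]) = (0.64)² / ((4.7×10⁻⁴)·(2.7)) = 323
ΔG = RT ln(Q/Keq) = (8.314 J mol⁻¹ K⁻¹)(600 K) × ln(323/91)
   = (4.988 kJ/mol)(1.267) = 6.32 kJ/mol
ΔG > 0, so the forward reaction is non-spontaneous (proceeds in reverse).

ΔG = 6.32 kJ/mol; the forward reaction is non-spontaneous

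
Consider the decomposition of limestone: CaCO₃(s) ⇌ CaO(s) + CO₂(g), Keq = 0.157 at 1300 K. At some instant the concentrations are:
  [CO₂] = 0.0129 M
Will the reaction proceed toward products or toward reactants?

to the right

(CaCO₃, CaO are pure solids — omitted from Q.)
Q = [CO₂] = 0.0129
Q = 0.0129 < Keq = 0.157, so the forward reaction proceeds.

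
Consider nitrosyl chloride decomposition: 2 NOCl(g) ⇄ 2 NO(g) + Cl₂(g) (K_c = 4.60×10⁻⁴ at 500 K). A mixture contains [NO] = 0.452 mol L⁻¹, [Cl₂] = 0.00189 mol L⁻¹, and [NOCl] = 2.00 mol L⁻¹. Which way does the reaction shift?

Q_c = [NO]²·[Cl₂] / [NOCl]² = (0.452)²·(0.00189) / (2.00)² = 9.65×10⁻⁵
Q_c = 9.65×10⁻⁵ < K_c = 4.60×10⁻⁴, so the forward reaction proceeds.

toward products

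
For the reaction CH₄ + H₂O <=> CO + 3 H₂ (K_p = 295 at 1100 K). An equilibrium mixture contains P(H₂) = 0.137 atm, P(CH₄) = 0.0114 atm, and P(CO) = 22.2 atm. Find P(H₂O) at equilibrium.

At equilibrium, K_p = P(CO)·P(H₂)³ / (P(CH₄)·P(H₂O)) = 295.
(22.2)·(0.137)³ / ((0.0114)·(P(H₂O))) = 295
P(H₂O) = 0.0170 atm

P(H₂O) = 0.0170 atm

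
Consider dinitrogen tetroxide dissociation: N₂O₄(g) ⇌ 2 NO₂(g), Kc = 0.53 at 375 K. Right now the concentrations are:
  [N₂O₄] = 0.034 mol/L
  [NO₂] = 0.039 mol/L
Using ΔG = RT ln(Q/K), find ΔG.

ΔG = -7.71 kJ/mol

Qc = [NO₂]² / [N₂O₄] = (0.039)² / (0.034) = 0.0447
ΔG = RT ln(Qc/Kc) = (8.314 J mol⁻¹ K⁻¹)(375 K) × ln(0.0447/0.53)
   = (3.118 kJ/mol)(-2.473) = -7.71 kJ/mol
ΔG < 0, so the forward reaction is spontaneous (proceeds forward).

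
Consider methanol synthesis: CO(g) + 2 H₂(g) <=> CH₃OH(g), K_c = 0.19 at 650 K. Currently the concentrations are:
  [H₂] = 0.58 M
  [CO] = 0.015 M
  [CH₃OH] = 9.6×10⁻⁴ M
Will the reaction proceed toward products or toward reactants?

at equilibrium

Q_c = [CH₃OH] / ([CO]·[H₂]²) = (9.6×10⁻⁴) / ((0.015)·(0.58)²) = 0.19
Q_c = 0.19 = K_c, so the system is already at equilibrium.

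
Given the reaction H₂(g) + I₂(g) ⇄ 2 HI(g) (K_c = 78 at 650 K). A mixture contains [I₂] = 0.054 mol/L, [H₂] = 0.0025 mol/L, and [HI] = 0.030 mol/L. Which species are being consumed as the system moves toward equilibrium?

Q_c = [HI]² / ([H₂]·[I₂]) = (0.030)² / ((0.0025)·(0.054)) = 6.7
Q_c = 6.7 < K_c = 78: net forward reaction.

H₂, I₂ (reactants)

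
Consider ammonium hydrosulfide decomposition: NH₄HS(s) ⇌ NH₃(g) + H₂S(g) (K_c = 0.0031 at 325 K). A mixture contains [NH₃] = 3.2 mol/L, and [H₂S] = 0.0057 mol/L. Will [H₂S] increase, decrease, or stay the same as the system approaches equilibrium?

(NH₄HS is a pure solid — omitted from Q_c.)
Q_c = [NH₃]·[H₂S] = (3.2)·(0.0057) = 0.018
Q_c = 0.018 > K_c = 0.0031: net reverse reaction.
H₂S is a product, so it decreases.

decrease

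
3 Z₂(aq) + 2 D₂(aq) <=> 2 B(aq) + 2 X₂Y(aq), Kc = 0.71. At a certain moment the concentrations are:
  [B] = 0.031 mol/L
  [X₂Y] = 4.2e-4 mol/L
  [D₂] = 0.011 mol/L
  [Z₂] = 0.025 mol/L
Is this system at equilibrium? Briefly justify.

Qc = [B]²·[X₂Y]² / ([Z₂]³·[D₂]²) = (0.031)²·(4.2e-4)² / ((0.025)³·(0.011)²) = 0.090
Qc = 0.090 < Kc = 0.71: net forward reaction.

no; Q < K, reaction proceeds forward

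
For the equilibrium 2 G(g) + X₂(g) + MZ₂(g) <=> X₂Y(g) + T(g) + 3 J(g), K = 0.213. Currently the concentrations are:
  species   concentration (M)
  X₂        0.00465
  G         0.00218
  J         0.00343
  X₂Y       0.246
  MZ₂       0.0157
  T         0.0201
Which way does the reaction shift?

in the reverse direction

Q = [X₂Y]·[T]·[J]³ / ([G]²·[X₂]·[MZ₂]) = (0.246)·(0.0201)·(0.00343)³ / ((0.00218)²·(0.00465)·(0.0157)) = 0.575
Q = 0.575 > K = 0.213, so the reverse reaction proceeds.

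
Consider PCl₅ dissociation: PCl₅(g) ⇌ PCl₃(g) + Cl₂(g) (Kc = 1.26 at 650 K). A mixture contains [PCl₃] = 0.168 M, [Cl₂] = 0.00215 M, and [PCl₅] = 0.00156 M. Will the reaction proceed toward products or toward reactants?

forward (toward products)

Qc = [PCl₃]·[Cl₂] / [PCl₅] = (0.168)·(0.00215) / (0.00156) = 0.232
Qc = 0.232 < Kc = 1.26, so the forward reaction proceeds.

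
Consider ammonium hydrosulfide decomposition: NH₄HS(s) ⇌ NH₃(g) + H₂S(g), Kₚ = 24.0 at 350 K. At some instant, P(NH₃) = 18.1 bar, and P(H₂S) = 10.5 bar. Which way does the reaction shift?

(NH₄HS is a pure solid — omitted from Qₚ.)
Qₚ = P(NH₃)·P(H₂S) = (18.1)·(10.5) = 190
Qₚ = 190 > Kₚ = 24.0, so the reverse reaction proceeds.

in the reverse direction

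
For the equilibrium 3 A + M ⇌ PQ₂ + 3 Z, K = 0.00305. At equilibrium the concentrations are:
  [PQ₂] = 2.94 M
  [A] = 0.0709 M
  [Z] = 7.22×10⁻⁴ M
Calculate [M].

[M] = 0.00102 M

At equilibrium, K = [PQ₂]·[Z]³ / ([A]³·[M]) = 0.00305.
(2.94)·(7.22×10⁻⁴)³ / ((0.0709)³·([M])) = 0.00305
[M] = 0.00102 M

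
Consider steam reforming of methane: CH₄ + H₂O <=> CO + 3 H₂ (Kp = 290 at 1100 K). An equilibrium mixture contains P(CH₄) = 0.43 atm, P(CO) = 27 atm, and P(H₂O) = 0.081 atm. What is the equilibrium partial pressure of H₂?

P(H₂) = 0.72 atm

At equilibrium, Kp = P(CO)·P(H₂)³ / (P(CH₄)·P(H₂O)) = 290.
(27)·(P(H₂))³ / ((0.43)·(0.081)) = 290
P(H₂)³ = 0.374 ⇒ P(H₂) = 0.72 atm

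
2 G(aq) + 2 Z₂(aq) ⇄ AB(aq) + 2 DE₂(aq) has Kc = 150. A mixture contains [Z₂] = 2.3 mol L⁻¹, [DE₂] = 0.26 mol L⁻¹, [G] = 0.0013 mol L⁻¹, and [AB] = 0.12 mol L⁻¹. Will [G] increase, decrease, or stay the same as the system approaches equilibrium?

increase

Qc = [AB]·[DE₂]² / ([G]²·[Z₂]²) = (0.12)·(0.26)² / ((0.0013)²·(2.3)²) = 910
Qc = 910 > Kc = 150: net reverse reaction.
G is a reactant, so it increases.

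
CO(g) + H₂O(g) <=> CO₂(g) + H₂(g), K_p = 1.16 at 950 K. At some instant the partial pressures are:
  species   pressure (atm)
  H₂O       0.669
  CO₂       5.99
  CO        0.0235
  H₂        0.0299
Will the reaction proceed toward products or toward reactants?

Q_p = P(CO₂)·P(H₂) / (P(CO)·P(H₂O)) = (5.99)·(0.0299) / ((0.0235)·(0.669)) = 11.4
Q_p = 11.4 > K_p = 1.16, so the reverse reaction proceeds.

to the left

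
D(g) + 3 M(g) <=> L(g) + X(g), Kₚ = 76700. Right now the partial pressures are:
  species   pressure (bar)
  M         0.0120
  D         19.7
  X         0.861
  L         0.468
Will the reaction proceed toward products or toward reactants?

Qₚ = P(L)·P(X) / (P(D)·P(M)³) = (0.468)·(0.861) / ((19.7)·(0.0120)³) = 11800
Qₚ = 11800 < Kₚ = 76700, so the forward reaction proceeds.

in the forward direction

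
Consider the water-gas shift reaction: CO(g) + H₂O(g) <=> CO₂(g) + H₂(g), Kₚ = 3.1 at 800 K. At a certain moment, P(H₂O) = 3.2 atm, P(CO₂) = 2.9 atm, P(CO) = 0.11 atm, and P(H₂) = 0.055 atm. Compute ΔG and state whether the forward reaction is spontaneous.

Qₚ = P(CO₂)·P(H₂) / (P(CO)·P(H₂O)) = (2.9)·(0.055) / ((0.11)·(3.2)) = 0.453
ΔG = RT ln(Qₚ/Kₚ) = (8.314 J mol⁻¹ K⁻¹)(800 K) × ln(0.453/3.1)
   = (6.651 kJ/mol)(-1.923) = -12.8 kJ/mol
ΔG < 0, so the forward reaction is spontaneous (proceeds forward).

ΔG = -12.8 kJ/mol; the forward reaction is spontaneous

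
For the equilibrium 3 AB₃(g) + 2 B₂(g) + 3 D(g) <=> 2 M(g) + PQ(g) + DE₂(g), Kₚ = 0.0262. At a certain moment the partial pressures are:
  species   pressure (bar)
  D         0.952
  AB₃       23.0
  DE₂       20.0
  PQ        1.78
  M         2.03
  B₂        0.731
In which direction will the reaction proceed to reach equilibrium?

no net change (already at equilibrium)

Qₚ = P(M)²·P(PQ)·P(DE₂) / (P(AB₃)³·P(B₂)²·P(D)³) = (2.03)²·(1.78)·(20.0) / ((23.0)³·(0.731)²·(0.952)³) = 0.0262
Qₚ = 0.0262 = Kₚ, so the system is already at equilibrium.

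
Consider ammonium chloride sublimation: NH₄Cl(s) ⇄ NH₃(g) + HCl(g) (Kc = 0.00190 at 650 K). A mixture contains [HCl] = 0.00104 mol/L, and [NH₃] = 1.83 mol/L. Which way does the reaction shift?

at equilibrium

(NH₄Cl is a pure solid — omitted from Qc.)
Qc = [NH₃]·[HCl] = (1.83)·(0.00104) = 0.00190
Qc = 0.00190 = Kc, so the system is already at equilibrium.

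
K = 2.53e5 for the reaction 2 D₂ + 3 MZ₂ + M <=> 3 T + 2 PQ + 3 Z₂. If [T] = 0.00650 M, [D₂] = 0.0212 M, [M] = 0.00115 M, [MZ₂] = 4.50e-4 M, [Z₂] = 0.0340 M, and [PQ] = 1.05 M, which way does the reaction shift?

no net change (already at equilibrium)

Q = [T]³·[PQ]²·[Z₂]³ / ([D₂]²·[MZ₂]³·[M]) = (0.00650)³·(1.05)²·(0.0340)³ / ((0.0212)²·(4.50e-4)³·(0.00115)) = 2.53e5
Q = 2.53e5 = K, so the system is already at equilibrium.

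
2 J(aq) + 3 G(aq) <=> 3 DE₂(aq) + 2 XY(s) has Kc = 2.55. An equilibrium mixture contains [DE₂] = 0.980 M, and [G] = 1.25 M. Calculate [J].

(XY is a pure solid — omitted from Kc.)
At equilibrium, Kc = [DE₂]³ / ([J]²·[G]³) = 2.55.
(0.980)³ / (([J])²·(1.25)³) = 2.55
[J]² = 0.189 ⇒ [J] = 0.435 M

[J] = 0.435 M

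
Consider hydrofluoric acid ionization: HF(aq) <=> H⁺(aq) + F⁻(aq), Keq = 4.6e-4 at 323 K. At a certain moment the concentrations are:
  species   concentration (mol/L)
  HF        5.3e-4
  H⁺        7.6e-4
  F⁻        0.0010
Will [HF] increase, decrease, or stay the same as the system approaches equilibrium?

Q = [H⁺]·[F⁻] / [HF] = (7.6e-4)·(0.0010) / (5.3e-4) = 0.0014
Q = 0.0014 > Keq = 4.6e-4: net reverse reaction.
HF is a reactant, so it increases.

increase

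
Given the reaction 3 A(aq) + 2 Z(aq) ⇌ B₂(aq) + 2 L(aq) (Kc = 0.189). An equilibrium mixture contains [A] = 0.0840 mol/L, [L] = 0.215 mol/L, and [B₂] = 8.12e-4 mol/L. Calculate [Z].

At equilibrium, Kc = [B₂]·[L]² / ([A]³·[Z]²) = 0.189.
(8.12e-4)·(0.215)² / ((0.0840)³·([Z])²) = 0.189
[Z]² = 0.335 ⇒ [Z] = 0.579 mol/L

[Z] = 0.579 mol/L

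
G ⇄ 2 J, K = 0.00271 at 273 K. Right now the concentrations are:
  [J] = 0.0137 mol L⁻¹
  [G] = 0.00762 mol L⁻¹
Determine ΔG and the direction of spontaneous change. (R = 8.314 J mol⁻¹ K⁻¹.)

Q = [J]² / [G] = (0.0137)² / (0.00762) = 0.0246
ΔG = RT ln(Q/K) = (8.314 J mol⁻¹ K⁻¹)(273 K) × ln(0.0246/0.00271)
   = (2.270 kJ/mol)(2.206) = 5.01 kJ/mol
ΔG > 0, so the forward reaction is non-spontaneous (proceeds in reverse).

ΔG = 5.01 kJ/mol; the forward reaction is non-spontaneous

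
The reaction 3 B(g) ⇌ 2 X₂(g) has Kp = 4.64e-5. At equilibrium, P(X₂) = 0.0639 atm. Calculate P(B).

At equilibrium, Kp = P(X₂)² / P(B)³ = 4.64e-5.
(0.0639)² / (P(B))³ = 4.64e-5
P(B)³ = 88.0 ⇒ P(B) = 4.45 atm

P(B) = 4.45 atm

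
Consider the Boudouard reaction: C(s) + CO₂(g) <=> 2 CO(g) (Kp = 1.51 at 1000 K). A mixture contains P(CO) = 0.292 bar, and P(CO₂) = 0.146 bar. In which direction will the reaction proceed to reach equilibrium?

(C is a pure solid — omitted from Qp.)
Qp = P(CO)² / P(CO₂) = (0.292)² / (0.146) = 0.584
Qp = 0.584 < Kp = 1.51, so the forward reaction proceeds.

in the forward direction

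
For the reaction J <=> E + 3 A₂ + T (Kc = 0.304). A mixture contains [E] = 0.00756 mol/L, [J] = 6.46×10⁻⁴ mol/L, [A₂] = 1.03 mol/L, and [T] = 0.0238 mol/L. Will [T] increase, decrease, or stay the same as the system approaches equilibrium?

stay the same

Qc = [E]·[A₂]³·[T] / [J] = (0.00756)·(1.03)³·(0.0238) / (6.46×10⁻⁴) = 0.304
Qc = 0.304 = Kc; the system is at equilibrium.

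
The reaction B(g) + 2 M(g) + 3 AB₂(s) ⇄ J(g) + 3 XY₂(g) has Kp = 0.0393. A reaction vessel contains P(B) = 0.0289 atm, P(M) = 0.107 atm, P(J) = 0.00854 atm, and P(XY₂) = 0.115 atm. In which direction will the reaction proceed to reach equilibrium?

no net change (already at equilibrium)

(AB₂ is a pure solid — omitted from Qp.)
Qp = P(J)·P(XY₂)³ / (P(B)·P(M)²) = (0.00854)·(0.115)³ / ((0.0289)·(0.107)²) = 0.0393
Qp = 0.0393 = Kp, so the system is already at equilibrium.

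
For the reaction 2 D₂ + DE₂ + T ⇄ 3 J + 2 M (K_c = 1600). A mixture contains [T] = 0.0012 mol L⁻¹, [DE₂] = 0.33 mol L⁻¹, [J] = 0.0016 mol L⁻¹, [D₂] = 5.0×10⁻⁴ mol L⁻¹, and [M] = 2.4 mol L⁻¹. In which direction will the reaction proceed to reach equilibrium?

Q_c = [J]³·[M]² / ([D₂]²·[DE₂]·[T]) = (0.0016)³·(2.4)² / ((5.0×10⁻⁴)²·(0.33)·(0.0012)) = 240
Q_c = 240 < K_c = 1600, so the forward reaction proceeds.

toward products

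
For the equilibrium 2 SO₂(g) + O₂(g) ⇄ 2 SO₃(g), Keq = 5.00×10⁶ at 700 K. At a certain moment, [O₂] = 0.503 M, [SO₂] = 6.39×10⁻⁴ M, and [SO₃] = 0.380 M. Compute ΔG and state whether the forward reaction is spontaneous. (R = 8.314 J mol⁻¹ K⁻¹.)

Q = [SO₃]² / ([SO₂]²·[O₂]) = (0.380)² / ((6.39×10⁻⁴)²·(0.503)) = 7.03×10⁵
ΔG = RT ln(Q/Keq) = (8.314 J mol⁻¹ K⁻¹)(700 K) × ln(7.03×10⁵/5.00×10⁶)
   = (5.820 kJ/mol)(-1.962) = -11.4 kJ/mol
ΔG < 0, so the forward reaction is spontaneous (proceeds forward).

ΔG = -11.4 kJ/mol; the forward reaction is spontaneous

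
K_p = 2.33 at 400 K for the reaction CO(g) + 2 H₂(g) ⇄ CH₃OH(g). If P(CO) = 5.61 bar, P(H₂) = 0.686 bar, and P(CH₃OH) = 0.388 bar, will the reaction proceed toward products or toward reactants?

Q_p = P(CH₃OH) / (P(CO)·P(H₂)²) = (0.388) / ((5.61)·(0.686)²) = 0.147
Q_p = 0.147 < K_p = 2.33, so the forward reaction proceeds.

toward products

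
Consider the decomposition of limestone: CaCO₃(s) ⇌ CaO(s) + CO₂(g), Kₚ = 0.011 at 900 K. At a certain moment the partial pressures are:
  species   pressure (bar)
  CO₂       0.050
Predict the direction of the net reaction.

reverse (toward reactants)

(CaCO₃, CaO are pure solids — omitted from Qₚ.)
Qₚ = P(CO₂) = 0.050
Qₚ = 0.050 > Kₚ = 0.011, so the reverse reaction proceeds.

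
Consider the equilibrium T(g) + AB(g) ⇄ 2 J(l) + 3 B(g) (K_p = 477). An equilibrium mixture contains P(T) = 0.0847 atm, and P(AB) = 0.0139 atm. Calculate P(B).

(J is a pure liquid — omitted from K_p.)
At equilibrium, K_p = P(B)³ / (P(T)·P(AB)) = 477.
(P(B))³ / ((0.0847)·(0.0139)) = 477
P(B)³ = 0.562 ⇒ P(B) = 0.825 atm

P(B) = 0.825 atm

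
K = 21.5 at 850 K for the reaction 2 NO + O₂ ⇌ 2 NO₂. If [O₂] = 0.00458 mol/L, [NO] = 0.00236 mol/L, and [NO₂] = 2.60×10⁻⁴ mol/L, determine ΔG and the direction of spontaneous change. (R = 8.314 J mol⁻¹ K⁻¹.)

ΔG = -14.8 kJ/mol; the forward reaction is spontaneous

Q = [NO₂]² / ([NO]²·[O₂]) = (2.60×10⁻⁴)² / ((0.00236)²·(0.00458)) = 2.65
ΔG = RT ln(Q/K) = (8.314 J mol⁻¹ K⁻¹)(850 K) × ln(2.65/21.5)
   = (7.067 kJ/mol)(-2.093) = -14.8 kJ/mol
ΔG < 0, so the forward reaction is spontaneous (proceeds forward).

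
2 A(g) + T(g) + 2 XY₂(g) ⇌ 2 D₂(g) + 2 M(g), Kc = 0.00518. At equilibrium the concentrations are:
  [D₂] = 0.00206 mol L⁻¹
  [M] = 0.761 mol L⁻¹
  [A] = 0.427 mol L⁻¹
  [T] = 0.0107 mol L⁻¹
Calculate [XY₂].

At equilibrium, Kc = [D₂]²·[M]² / ([A]²·[T]·[XY₂]²) = 0.00518.
(0.00206)²·(0.761)² / ((0.427)²·(0.0107)·([XY₂])²) = 0.00518
[XY₂]² = 0.243 ⇒ [XY₂] = 0.493 mol L⁻¹

[XY₂] = 0.493 mol L⁻¹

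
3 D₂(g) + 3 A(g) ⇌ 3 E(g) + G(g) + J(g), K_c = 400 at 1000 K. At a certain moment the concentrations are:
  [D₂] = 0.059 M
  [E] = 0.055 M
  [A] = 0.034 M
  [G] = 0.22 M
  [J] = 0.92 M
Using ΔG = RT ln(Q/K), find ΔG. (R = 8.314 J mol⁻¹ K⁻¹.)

Q_c = [E]³·[G]·[J] / ([D₂]³·[A]³) = (0.055)³·(0.22)·(0.92) / ((0.059)³·(0.034)³) = 4170
ΔG = RT ln(Q_c/K_c) = (8.314 J mol⁻¹ K⁻¹)(1000 K) × ln(4170/400)
   = (8.314 kJ/mol)(2.344) = 19.5 kJ/mol
ΔG > 0, so the forward reaction is non-spontaneous (proceeds in reverse).

ΔG = 19.5 kJ/mol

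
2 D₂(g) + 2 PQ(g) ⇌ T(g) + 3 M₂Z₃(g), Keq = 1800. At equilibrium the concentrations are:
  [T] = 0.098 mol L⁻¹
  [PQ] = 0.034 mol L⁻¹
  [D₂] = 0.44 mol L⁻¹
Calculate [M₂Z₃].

At equilibrium, Keq = [T]·[M₂Z₃]³ / ([D₂]²·[PQ]²) = 1800.
(0.098)·([M₂Z₃])³ / ((0.44)²·(0.034)²) = 1800
[M₂Z₃]³ = 4.11 ⇒ [M₂Z₃] = 1.6 mol L⁻¹

[M₂Z₃] = 1.6 mol L⁻¹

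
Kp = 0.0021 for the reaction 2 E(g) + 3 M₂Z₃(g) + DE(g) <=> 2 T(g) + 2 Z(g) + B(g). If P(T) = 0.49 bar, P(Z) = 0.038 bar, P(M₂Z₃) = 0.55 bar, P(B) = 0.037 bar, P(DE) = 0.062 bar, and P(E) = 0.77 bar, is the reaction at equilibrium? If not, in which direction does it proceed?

Qp = P(T)²·P(Z)²·P(B) / (P(E)²·P(M₂Z₃)³·P(DE)) = (0.49)²·(0.038)²·(0.037) / ((0.77)²·(0.55)³·(0.062)) = 0.0021
Qp = 0.0021 = Kp, so the system is already at equilibrium.

no net change (already at equilibrium)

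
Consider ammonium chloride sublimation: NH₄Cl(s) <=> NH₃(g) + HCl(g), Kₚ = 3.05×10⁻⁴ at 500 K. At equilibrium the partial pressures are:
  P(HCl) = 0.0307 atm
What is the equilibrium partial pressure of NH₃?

(NH₄Cl is a pure solid — omitted from Kₚ.)
At equilibrium, Kₚ = P(NH₃)·P(HCl) = 3.05×10⁻⁴.
(P(NH₃))·(0.0307) = 3.05×10⁻⁴
P(NH₃) = 0.00993 atm

P(NH₃) = 0.00993 atm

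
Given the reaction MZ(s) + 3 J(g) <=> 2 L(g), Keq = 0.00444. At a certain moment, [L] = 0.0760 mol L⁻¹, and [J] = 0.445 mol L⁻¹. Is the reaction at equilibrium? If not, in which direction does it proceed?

to the left

(MZ is a pure solid — omitted from Q.)
Q = [L]² / [J]³ = (0.0760)² / (0.445)³ = 0.0655
Q = 0.0655 > Keq = 0.00444, so the reverse reaction proceeds.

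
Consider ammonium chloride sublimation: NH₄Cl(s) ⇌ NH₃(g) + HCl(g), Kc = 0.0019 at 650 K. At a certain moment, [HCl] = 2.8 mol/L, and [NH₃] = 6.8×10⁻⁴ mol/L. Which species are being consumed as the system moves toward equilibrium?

(NH₄Cl is a pure solid — omitted from Qc.)
Qc = [NH₃]·[HCl] = (6.8×10⁻⁴)·(2.8) = 0.0019
Qc = 0.0019 = Kc; the system is at equilibrium.

none (at equilibrium)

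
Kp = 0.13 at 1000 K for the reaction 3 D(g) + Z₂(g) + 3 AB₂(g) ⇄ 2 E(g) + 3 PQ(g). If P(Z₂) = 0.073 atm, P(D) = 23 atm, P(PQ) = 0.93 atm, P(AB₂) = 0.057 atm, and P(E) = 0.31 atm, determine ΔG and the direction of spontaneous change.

Qp = P(E)²·P(PQ)³ / (P(D)³·P(Z₂)·P(AB₂)³) = (0.31)²·(0.93)³ / ((23)³·(0.073)·(0.057)³) = 0.470
ΔG = RT ln(Qp/Kp) = (8.314 J mol⁻¹ K⁻¹)(1000 K) × ln(0.470/0.13)
   = (8.314 kJ/mol)(1.285) = 10.7 kJ/mol
ΔG > 0, so the forward reaction is non-spontaneous (proceeds in reverse).

ΔG = 10.7 kJ/mol; the forward reaction is non-spontaneous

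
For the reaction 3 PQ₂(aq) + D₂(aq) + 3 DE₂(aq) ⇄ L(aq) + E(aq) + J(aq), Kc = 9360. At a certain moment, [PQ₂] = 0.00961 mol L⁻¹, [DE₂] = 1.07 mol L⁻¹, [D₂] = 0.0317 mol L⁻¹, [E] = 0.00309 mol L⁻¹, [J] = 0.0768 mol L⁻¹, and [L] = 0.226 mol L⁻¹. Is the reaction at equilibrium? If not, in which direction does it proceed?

to the right

Qc = [L]·[E]·[J] / ([PQ₂]³·[D₂]·[DE₂]³) = (0.226)·(0.00309)·(0.0768) / ((0.00961)³·(0.0317)·(1.07)³) = 1560
Qc = 1560 < Kc = 9360, so the forward reaction proceeds.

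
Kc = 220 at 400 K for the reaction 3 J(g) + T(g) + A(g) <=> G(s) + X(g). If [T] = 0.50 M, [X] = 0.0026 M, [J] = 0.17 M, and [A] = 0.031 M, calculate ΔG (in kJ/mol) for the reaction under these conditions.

ΔG = -6.20 kJ/mol

(G is a pure solid — omitted from Qc.)
Qc = [X] / ([J]³·[T]·[A]) = (0.0026) / ((0.17)³·(0.50)·(0.031)) = 34.1
ΔG = RT ln(Qc/Kc) = (8.314 J mol⁻¹ K⁻¹)(400 K) × ln(34.1/220)
   = (3.326 kJ/mol)(-1.864) = -6.20 kJ/mol
ΔG < 0, so the forward reaction is spontaneous (proceeds forward).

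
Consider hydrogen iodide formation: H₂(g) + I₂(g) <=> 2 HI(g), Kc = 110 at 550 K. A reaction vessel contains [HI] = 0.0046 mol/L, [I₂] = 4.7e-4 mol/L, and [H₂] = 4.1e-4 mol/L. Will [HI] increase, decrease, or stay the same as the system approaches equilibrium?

stay the same

Qc = [HI]² / ([H₂]·[I₂]) = (0.0046)² / ((4.1e-4)·(4.7e-4)) = 110
Qc = 110 = Kc; the system is at equilibrium.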